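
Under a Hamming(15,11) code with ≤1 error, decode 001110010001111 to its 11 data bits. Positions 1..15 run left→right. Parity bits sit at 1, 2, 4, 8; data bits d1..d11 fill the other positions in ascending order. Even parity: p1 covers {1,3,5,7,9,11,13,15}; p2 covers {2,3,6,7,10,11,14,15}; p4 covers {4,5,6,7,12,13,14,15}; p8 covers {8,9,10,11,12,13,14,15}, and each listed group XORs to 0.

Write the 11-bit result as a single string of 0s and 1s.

11000101111

s1 (pos 1,3,5,7,9,11,13,15): 0⊕1⊕1⊕0⊕0⊕0⊕1⊕1 = 0
s2 (pos 2,3,6,7,10,11,14,15): 0⊕1⊕0⊕0⊕0⊕0⊕1⊕1 = 1
s4 (pos 4,5,6,7,12,13,14,15): 1⊕1⊕0⊕0⊕1⊕1⊕1⊕1 = 0
s8 (pos 8,9,10,11,12,13,14,15): 1⊕0⊕0⊕0⊕1⊕1⊕1⊕1 = 1
Syndrome s8…s1 = 1010 → error at position 10.
Flip position 10: 001110010001111 → 001110010101111
Read data bits from positions 3,5,6,7,9,10,11,12,13,14,15: 11000101111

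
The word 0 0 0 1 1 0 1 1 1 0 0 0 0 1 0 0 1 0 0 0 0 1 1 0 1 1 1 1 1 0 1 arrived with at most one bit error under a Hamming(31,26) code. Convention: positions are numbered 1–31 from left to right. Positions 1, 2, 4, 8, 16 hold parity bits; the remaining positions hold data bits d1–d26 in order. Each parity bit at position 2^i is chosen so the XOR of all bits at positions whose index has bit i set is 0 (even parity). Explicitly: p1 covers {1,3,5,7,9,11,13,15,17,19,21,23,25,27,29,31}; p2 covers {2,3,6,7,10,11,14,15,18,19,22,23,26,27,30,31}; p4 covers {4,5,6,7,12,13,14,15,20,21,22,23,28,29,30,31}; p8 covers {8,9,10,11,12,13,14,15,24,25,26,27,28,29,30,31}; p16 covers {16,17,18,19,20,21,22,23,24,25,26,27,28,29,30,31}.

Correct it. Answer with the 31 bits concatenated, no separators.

s1 (pos 1,3,5,7,9,11,13,15,17,19,21,23,25,27,29,31): 0⊕0⊕1⊕1⊕1⊕0⊕0⊕0⊕1⊕0⊕0⊕1⊕1⊕1⊕1⊕1 = 1
s2 (pos 2,3,6,7,10,11,14,15,18,19,22,23,26,27,30,31): 0⊕0⊕0⊕1⊕0⊕0⊕1⊕0⊕0⊕0⊕1⊕1⊕1⊕1⊕0⊕1 = 1
s4 (pos 4,5,6,7,12,13,14,15,20,21,22,23,28,29,30,31): 1⊕1⊕0⊕1⊕0⊕0⊕1⊕0⊕0⊕0⊕1⊕1⊕1⊕1⊕0⊕1 = 1
s8 (pos 8,9,10,11,12,13,14,15,24,25,26,27,28,29,30,31): 1⊕1⊕0⊕0⊕0⊕0⊕1⊕0⊕0⊕1⊕1⊕1⊕1⊕1⊕0⊕1 = 1
s16 (pos 16,17,18,19,20,21,22,23,24,25,26,27,28,29,30,31): 0⊕1⊕0⊕0⊕0⊕0⊕1⊕1⊕0⊕1⊕1⊕1⊕1⊕1⊕0⊕1 = 1
Syndrome s16…s1 = 11111 → error at position 31.
Flip position 31: 0001101110000100100001101111101 → 0001101110000100100001101111100

0001101110000100100001101111100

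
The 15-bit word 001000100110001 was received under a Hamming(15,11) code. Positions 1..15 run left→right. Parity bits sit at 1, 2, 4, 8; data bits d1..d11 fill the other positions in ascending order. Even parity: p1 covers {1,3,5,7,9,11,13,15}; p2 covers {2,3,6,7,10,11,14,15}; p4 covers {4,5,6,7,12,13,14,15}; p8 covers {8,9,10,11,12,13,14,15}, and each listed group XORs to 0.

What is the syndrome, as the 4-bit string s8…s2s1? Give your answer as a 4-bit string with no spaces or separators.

1010

s1 (pos 1,3,5,7,9,11,13,15): 0⊕1⊕0⊕1⊕0⊕1⊕0⊕1 = 0
s2 (pos 2,3,6,7,10,11,14,15): 0⊕1⊕0⊕1⊕1⊕1⊕0⊕1 = 1
s4 (pos 4,5,6,7,12,13,14,15): 0⊕0⊕0⊕1⊕0⊕0⊕0⊕1 = 0
s8 (pos 8,9,10,11,12,13,14,15): 0⊕0⊕1⊕1⊕0⊕0⊕0⊕1 = 1
Syndrome s8…s1 = 1010 → error at position 10.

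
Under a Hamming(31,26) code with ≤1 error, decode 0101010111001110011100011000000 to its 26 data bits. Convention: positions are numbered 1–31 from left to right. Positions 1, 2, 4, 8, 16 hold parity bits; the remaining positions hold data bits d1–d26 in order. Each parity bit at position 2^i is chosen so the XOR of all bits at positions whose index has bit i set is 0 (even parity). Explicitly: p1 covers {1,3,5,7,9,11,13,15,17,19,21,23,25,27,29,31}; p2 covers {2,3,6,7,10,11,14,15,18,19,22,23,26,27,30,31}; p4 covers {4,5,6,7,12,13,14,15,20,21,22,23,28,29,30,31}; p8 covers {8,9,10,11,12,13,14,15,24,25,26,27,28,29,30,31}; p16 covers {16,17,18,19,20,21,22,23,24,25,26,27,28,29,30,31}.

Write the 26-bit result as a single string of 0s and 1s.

00101100111010100011000000

s1 (pos 1,3,5,7,9,11,13,15,17,19,21,23,25,27,29,31): 0⊕0⊕0⊕0⊕1⊕0⊕1⊕1⊕0⊕1⊕0⊕0⊕1⊕0⊕0⊕0 = 1
s2 (pos 2,3,6,7,10,11,14,15,18,19,22,23,26,27,30,31): 1⊕0⊕1⊕0⊕1⊕0⊕1⊕1⊕1⊕1⊕0⊕0⊕0⊕0⊕0⊕0 = 1
s4 (pos 4,5,6,7,12,13,14,15,20,21,22,23,28,29,30,31): 1⊕0⊕1⊕0⊕0⊕1⊕1⊕1⊕1⊕0⊕0⊕0⊕0⊕0⊕0⊕0 = 0
s8 (pos 8,9,10,11,12,13,14,15,24,25,26,27,28,29,30,31): 1⊕1⊕1⊕0⊕0⊕1⊕1⊕1⊕1⊕1⊕0⊕0⊕0⊕0⊕0⊕0 = 0
s16 (pos 16,17,18,19,20,21,22,23,24,25,26,27,28,29,30,31): 0⊕0⊕1⊕1⊕1⊕0⊕0⊕0⊕1⊕1⊕0⊕0⊕0⊕0⊕0⊕0 = 1
Syndrome s16…s1 = 10011 → error at position 19.
Flip position 19: 0101010111001110011100011000000 → 0101010111001110010100011000000
Read data bits from positions 3,5,6,7,9,10,11,12,13,14,15,17,18,19,20,21,22,23,24,25,26,27,28,29,30,31: 00101100111010100011000000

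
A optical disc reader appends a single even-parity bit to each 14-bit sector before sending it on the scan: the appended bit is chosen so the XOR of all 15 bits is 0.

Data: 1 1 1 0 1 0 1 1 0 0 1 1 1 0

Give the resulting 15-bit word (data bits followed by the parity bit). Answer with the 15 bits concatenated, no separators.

XOR of the 14 data bits: 1⊕1⊕1⊕0⊕1⊕0⊕1⊕1⊕0⊕0⊕1⊕1⊕1⊕0 = 1
Parity bit = 1 (so all 15 bits XOR to 0).

111010110011101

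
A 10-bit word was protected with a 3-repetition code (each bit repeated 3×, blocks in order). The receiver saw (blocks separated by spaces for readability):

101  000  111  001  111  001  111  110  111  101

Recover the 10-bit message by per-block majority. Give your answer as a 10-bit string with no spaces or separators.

Block 1 (101): 2 ones → 1
Block 2 (000): 0 ones → 0
Block 3 (111): 3 ones → 1
Block 4 (001): 1 one → 0
Block 5 (111): 3 ones → 1
Block 6 (001): 1 one → 0
Block 7 (111): 3 ones → 1
Block 8 (110): 2 ones → 1
Block 9 (111): 3 ones → 1
Block 10 (101): 2 ones → 1

1010101111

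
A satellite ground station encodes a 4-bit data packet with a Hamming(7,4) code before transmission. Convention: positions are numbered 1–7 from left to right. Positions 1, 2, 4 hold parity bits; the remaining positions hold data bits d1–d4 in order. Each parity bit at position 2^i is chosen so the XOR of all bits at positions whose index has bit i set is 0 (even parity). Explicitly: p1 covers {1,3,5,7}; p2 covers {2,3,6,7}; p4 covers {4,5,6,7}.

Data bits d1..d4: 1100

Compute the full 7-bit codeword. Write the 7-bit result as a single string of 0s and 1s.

Place data at non-parity positions: p1 p2 1 p4 1 0 0
p1 (pos 1,3,5,7): XOR of data positions = 1⊕1⊕0 = 0
p2 (pos 2,3,6,7): XOR of data positions = 1⊕0⊕0 = 1
p4 (pos 4,5,6,7): XOR of data positions = 1⊕0⊕0 = 1
Codeword: 0111100

0111100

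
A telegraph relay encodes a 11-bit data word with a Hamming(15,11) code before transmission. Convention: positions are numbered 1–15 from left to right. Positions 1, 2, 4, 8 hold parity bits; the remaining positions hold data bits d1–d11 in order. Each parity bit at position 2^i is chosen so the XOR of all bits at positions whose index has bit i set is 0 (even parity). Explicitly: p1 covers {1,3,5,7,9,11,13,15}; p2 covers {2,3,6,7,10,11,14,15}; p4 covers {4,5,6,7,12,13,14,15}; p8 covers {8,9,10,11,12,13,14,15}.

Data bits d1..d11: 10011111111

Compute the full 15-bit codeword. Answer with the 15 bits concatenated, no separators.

001100111111111

Place data at non-parity positions: p1 p2 1 p4 0 0 1 p8 1 1 1 1 1 1 1
p1 (pos 1,3,5,7,9,11,13,15): XOR of data positions = 1⊕0⊕1⊕1⊕1⊕1⊕1 = 0
p2 (pos 2,3,6,7,10,11,14,15): XOR of data positions = 1⊕0⊕1⊕1⊕1⊕1⊕1 = 0
p4 (pos 4,5,6,7,12,13,14,15): XOR of data positions = 0⊕0⊕1⊕1⊕1⊕1⊕1 = 1
p8 (pos 8,9,10,11,12,13,14,15): XOR of data positions = 1⊕1⊕1⊕1⊕1⊕1⊕1 = 1
Codeword: 001100111111111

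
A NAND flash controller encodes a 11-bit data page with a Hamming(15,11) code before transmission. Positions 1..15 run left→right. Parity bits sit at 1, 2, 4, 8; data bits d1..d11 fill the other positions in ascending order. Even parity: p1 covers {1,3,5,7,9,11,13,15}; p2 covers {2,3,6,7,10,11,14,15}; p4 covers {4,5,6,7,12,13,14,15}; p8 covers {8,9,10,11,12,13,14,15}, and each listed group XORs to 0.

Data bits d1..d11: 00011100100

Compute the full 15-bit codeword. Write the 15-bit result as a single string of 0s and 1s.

Place data at non-parity positions: p1 p2 0 p4 0 0 1 p8 1 1 0 0 1 0 0
p1 (pos 1,3,5,7,9,11,13,15): XOR of data positions = 0⊕0⊕1⊕1⊕0⊕1⊕0 = 1
p2 (pos 2,3,6,7,10,11,14,15): XOR of data positions = 0⊕0⊕1⊕1⊕0⊕0⊕0 = 0
p4 (pos 4,5,6,7,12,13,14,15): XOR of data positions = 0⊕0⊕1⊕0⊕1⊕0⊕0 = 0
p8 (pos 8,9,10,11,12,13,14,15): XOR of data positions = 1⊕1⊕0⊕0⊕1⊕0⊕0 = 1
Codeword: 100000111100100

100000111100100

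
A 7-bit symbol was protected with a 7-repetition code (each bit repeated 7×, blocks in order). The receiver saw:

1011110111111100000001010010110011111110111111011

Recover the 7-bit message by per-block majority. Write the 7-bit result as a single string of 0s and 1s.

Block 1 (1011110): 5 ones → 1
Block 2 (1111111): 7 ones → 1
Block 3 (0000000): 0 ones → 0
Block 4 (1010010): 3 ones → 0
Block 5 (1100111): 5 ones → 1
Block 6 (1111011): 6 ones → 1
Block 7 (1111011): 6 ones → 1

1100111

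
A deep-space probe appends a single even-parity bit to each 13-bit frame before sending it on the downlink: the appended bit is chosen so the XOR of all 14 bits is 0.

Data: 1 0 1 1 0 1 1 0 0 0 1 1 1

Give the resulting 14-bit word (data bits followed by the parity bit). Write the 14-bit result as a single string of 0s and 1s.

10110110001110

XOR of the 13 data bits: 1⊕0⊕1⊕1⊕0⊕1⊕1⊕0⊕0⊕0⊕1⊕1⊕1 = 0
Parity bit = 0 (so all 14 bits XOR to 0).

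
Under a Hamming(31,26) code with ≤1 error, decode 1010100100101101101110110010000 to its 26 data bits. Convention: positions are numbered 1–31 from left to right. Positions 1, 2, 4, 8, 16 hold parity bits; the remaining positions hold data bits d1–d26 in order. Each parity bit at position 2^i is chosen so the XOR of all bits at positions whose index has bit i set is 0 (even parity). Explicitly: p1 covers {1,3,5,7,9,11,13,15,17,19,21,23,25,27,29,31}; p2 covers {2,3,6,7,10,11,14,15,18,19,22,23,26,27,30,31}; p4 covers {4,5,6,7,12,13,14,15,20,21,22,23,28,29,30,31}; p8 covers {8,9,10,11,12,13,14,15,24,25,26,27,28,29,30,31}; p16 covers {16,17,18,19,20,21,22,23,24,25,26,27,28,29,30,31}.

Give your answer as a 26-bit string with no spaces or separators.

11000010110101110110010000

s1 (pos 1,3,5,7,9,11,13,15,17,19,21,23,25,27,29,31): 1⊕1⊕1⊕0⊕0⊕1⊕1⊕0⊕1⊕1⊕1⊕1⊕0⊕1⊕0⊕0 = 0
s2 (pos 2,3,6,7,10,11,14,15,18,19,22,23,26,27,30,31): 0⊕1⊕0⊕0⊕0⊕1⊕1⊕0⊕0⊕1⊕0⊕1⊕0⊕1⊕0⊕0 = 0
s4 (pos 4,5,6,7,12,13,14,15,20,21,22,23,28,29,30,31): 0⊕1⊕0⊕0⊕0⊕1⊕1⊕0⊕1⊕1⊕0⊕1⊕0⊕0⊕0⊕0 = 0
s8 (pos 8,9,10,11,12,13,14,15,24,25,26,27,28,29,30,31): 1⊕0⊕0⊕1⊕0⊕1⊕1⊕0⊕1⊕0⊕0⊕1⊕0⊕0⊕0⊕0 = 0
s16 (pos 16,17,18,19,20,21,22,23,24,25,26,27,28,29,30,31): 1⊕1⊕0⊕1⊕1⊕1⊕0⊕1⊕1⊕0⊕0⊕1⊕0⊕0⊕0⊕0 = 0
Syndrome s16…s1 = 00000 → no error.
Read data bits from positions 3,5,6,7,9,10,11,12,13,14,15,17,18,19,20,21,22,23,24,25,26,27,28,29,30,31: 11000010110101110110010000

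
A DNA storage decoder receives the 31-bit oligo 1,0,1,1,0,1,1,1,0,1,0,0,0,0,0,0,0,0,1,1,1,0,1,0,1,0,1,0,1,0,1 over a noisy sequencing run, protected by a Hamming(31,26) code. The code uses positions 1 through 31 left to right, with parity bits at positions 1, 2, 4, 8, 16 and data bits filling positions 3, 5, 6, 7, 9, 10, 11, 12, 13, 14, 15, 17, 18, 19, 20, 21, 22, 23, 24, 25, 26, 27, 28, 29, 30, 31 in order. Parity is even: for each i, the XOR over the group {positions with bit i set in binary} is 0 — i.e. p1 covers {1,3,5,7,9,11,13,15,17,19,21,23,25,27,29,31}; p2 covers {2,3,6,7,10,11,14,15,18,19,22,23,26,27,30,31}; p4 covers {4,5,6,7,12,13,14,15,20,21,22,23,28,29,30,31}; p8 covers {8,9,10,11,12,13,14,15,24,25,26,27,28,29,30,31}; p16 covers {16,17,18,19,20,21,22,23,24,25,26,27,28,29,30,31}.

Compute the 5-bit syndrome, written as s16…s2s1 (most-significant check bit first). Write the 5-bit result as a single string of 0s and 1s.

00000

s1 (pos 1,3,5,7,9,11,13,15,17,19,21,23,25,27,29,31): 1⊕1⊕0⊕1⊕0⊕0⊕0⊕0⊕0⊕1⊕1⊕1⊕1⊕1⊕1⊕1 = 0
s2 (pos 2,3,6,7,10,11,14,15,18,19,22,23,26,27,30,31): 0⊕1⊕1⊕1⊕1⊕0⊕0⊕0⊕0⊕1⊕0⊕1⊕0⊕1⊕0⊕1 = 0
s4 (pos 4,5,6,7,12,13,14,15,20,21,22,23,28,29,30,31): 1⊕0⊕1⊕1⊕0⊕0⊕0⊕0⊕1⊕1⊕0⊕1⊕0⊕1⊕0⊕1 = 0
s8 (pos 8,9,10,11,12,13,14,15,24,25,26,27,28,29,30,31): 1⊕0⊕1⊕0⊕0⊕0⊕0⊕0⊕0⊕1⊕0⊕1⊕0⊕1⊕0⊕1 = 0
s16 (pos 16,17,18,19,20,21,22,23,24,25,26,27,28,29,30,31): 0⊕0⊕0⊕1⊕1⊕1⊕0⊕1⊕0⊕1⊕0⊕1⊕0⊕1⊕0⊕1 = 0
Syndrome s16…s1 = 00000 → no error.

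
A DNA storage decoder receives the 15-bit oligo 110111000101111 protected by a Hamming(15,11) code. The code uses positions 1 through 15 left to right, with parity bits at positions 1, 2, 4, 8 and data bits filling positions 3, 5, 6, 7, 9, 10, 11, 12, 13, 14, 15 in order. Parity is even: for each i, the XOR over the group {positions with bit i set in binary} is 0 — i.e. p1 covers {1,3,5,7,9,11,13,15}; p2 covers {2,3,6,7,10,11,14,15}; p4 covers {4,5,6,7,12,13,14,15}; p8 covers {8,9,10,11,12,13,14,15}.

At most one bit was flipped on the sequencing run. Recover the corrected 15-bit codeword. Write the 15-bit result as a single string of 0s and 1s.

s1 (pos 1,3,5,7,9,11,13,15): 1⊕0⊕1⊕0⊕0⊕0⊕1⊕1 = 0
s2 (pos 2,3,6,7,10,11,14,15): 1⊕0⊕1⊕0⊕1⊕0⊕1⊕1 = 1
s4 (pos 4,5,6,7,12,13,14,15): 1⊕1⊕1⊕0⊕1⊕1⊕1⊕1 = 1
s8 (pos 8,9,10,11,12,13,14,15): 0⊕0⊕1⊕0⊕1⊕1⊕1⊕1 = 1
Syndrome s8…s1 = 1110 → error at position 14.
Flip position 14: 110111000101111 → 110111000101101

110111000101101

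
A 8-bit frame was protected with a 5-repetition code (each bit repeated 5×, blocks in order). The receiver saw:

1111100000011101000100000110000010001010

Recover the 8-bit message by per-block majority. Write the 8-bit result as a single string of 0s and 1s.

10100000

Block 1 (11111): 5 ones → 1
Block 2 (00000): 0 ones → 0
Block 3 (01110): 3 ones → 1
Block 4 (10001): 2 ones → 0
Block 5 (00000): 0 ones → 0
Block 6 (11000): 2 ones → 0
Block 7 (00100): 1 one → 0
Block 8 (01010): 2 ones → 0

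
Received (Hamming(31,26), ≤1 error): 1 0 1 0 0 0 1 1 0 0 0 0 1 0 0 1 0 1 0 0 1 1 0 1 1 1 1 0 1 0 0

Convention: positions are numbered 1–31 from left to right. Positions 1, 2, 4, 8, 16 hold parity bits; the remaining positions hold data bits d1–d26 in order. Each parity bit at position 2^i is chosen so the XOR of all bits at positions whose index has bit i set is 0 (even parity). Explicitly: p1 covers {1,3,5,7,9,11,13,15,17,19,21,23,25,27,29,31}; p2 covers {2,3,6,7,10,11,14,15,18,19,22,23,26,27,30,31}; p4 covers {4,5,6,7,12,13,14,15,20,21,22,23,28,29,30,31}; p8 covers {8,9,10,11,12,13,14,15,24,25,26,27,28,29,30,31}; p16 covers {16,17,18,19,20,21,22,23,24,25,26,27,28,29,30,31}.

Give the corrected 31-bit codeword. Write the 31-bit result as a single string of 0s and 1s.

1010001100001001010011011111100

s1 (pos 1,3,5,7,9,11,13,15,17,19,21,23,25,27,29,31): 1⊕1⊕0⊕1⊕0⊕0⊕1⊕0⊕0⊕0⊕1⊕0⊕1⊕1⊕1⊕0 = 0
s2 (pos 2,3,6,7,10,11,14,15,18,19,22,23,26,27,30,31): 0⊕1⊕0⊕1⊕0⊕0⊕0⊕0⊕1⊕0⊕1⊕0⊕1⊕1⊕0⊕0 = 0
s4 (pos 4,5,6,7,12,13,14,15,20,21,22,23,28,29,30,31): 0⊕0⊕0⊕1⊕0⊕1⊕0⊕0⊕0⊕1⊕1⊕0⊕0⊕1⊕0⊕0 = 1
s8 (pos 8,9,10,11,12,13,14,15,24,25,26,27,28,29,30,31): 1⊕0⊕0⊕0⊕0⊕1⊕0⊕0⊕1⊕1⊕1⊕1⊕0⊕1⊕0⊕0 = 1
s16 (pos 16,17,18,19,20,21,22,23,24,25,26,27,28,29,30,31): 1⊕0⊕1⊕0⊕0⊕1⊕1⊕0⊕1⊕1⊕1⊕1⊕0⊕1⊕0⊕0 = 1
Syndrome s16…s1 = 11100 → error at position 28.
Flip position 28: 1010001100001001010011011110100 → 1010001100001001010011011111100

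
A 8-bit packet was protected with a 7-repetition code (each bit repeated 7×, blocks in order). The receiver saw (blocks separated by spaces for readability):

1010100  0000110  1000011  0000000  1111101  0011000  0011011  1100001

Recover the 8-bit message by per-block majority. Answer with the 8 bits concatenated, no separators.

Block 1 (1010100): 3 ones → 0
Block 2 (0000110): 2 ones → 0
Block 3 (1000011): 3 ones → 0
Block 4 (0000000): 0 ones → 0
Block 5 (1111101): 6 ones → 1
Block 6 (0011000): 2 ones → 0
Block 7 (0011011): 4 ones → 1
Block 8 (1100001): 3 ones → 0

00001010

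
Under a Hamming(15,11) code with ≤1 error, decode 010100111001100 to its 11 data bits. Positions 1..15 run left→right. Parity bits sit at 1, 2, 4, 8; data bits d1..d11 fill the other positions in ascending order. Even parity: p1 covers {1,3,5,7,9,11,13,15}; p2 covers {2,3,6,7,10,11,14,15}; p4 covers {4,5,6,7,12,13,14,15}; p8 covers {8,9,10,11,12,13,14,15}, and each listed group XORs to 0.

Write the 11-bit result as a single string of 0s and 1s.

s1 (pos 1,3,5,7,9,11,13,15): 0⊕0⊕0⊕1⊕1⊕0⊕1⊕0 = 1
s2 (pos 2,3,6,7,10,11,14,15): 1⊕0⊕0⊕1⊕0⊕0⊕0⊕0 = 0
s4 (pos 4,5,6,7,12,13,14,15): 1⊕0⊕0⊕1⊕1⊕1⊕0⊕0 = 0
s8 (pos 8,9,10,11,12,13,14,15): 1⊕1⊕0⊕0⊕1⊕1⊕0⊕0 = 0
Syndrome s8…s1 = 0001 → error at position 1.
Flip position 1: 010100111001100 → 110100111001100
Read data bits from positions 3,5,6,7,9,10,11,12,13,14,15: 00011001100

00011001100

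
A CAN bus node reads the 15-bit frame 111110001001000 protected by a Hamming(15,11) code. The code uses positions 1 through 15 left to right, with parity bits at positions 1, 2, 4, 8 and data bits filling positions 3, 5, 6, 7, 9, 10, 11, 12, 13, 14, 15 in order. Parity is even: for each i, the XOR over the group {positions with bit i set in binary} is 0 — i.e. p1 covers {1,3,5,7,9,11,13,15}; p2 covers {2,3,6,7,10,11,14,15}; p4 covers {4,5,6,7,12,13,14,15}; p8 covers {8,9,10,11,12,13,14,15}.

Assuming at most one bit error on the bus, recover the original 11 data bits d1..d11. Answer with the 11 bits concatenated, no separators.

11001001000

s1 (pos 1,3,5,7,9,11,13,15): 1⊕1⊕1⊕0⊕1⊕0⊕0⊕0 = 0
s2 (pos 2,3,6,7,10,11,14,15): 1⊕1⊕0⊕0⊕0⊕0⊕0⊕0 = 0
s4 (pos 4,5,6,7,12,13,14,15): 1⊕1⊕0⊕0⊕1⊕0⊕0⊕0 = 1
s8 (pos 8,9,10,11,12,13,14,15): 0⊕1⊕0⊕0⊕1⊕0⊕0⊕0 = 0
Syndrome s8…s1 = 0100 → error at position 4.
Flip position 4: 111110001001000 → 111010001001000
Read data bits from positions 3,5,6,7,9,10,11,12,13,14,15: 11001001000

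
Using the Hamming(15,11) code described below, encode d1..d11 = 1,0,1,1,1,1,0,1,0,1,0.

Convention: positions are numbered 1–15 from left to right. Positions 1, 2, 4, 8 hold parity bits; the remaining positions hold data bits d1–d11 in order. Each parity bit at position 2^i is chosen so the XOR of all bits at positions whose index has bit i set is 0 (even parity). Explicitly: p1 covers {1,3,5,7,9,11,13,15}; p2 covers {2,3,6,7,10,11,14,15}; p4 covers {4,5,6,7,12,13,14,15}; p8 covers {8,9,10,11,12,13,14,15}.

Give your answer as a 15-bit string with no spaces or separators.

Place data at non-parity positions: p1 p2 1 p4 0 1 1 p8 1 1 0 1 0 1 0
p1 (pos 1,3,5,7,9,11,13,15): XOR of data positions = 1⊕0⊕1⊕1⊕0⊕0⊕0 = 1
p2 (pos 2,3,6,7,10,11,14,15): XOR of data positions = 1⊕1⊕1⊕1⊕0⊕1⊕0 = 1
p4 (pos 4,5,6,7,12,13,14,15): XOR of data positions = 0⊕1⊕1⊕1⊕0⊕1⊕0 = 0
p8 (pos 8,9,10,11,12,13,14,15): XOR of data positions = 1⊕1⊕0⊕1⊕0⊕1⊕0 = 0
Codeword: 111001101101010

111001101101010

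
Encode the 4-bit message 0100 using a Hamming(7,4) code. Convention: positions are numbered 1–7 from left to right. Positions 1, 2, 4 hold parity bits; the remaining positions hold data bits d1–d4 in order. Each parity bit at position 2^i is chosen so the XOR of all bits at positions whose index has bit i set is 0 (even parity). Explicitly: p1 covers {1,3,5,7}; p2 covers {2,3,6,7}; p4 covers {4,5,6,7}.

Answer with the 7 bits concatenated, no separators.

1001100

Place data at non-parity positions: p1 p2 0 p4 1 0 0
p1 (pos 1,3,5,7): XOR of data positions = 0⊕1⊕0 = 1
p2 (pos 2,3,6,7): XOR of data positions = 0⊕0⊕0 = 0
p4 (pos 4,5,6,7): XOR of data positions = 1⊕0⊕0 = 1
Codeword: 1001100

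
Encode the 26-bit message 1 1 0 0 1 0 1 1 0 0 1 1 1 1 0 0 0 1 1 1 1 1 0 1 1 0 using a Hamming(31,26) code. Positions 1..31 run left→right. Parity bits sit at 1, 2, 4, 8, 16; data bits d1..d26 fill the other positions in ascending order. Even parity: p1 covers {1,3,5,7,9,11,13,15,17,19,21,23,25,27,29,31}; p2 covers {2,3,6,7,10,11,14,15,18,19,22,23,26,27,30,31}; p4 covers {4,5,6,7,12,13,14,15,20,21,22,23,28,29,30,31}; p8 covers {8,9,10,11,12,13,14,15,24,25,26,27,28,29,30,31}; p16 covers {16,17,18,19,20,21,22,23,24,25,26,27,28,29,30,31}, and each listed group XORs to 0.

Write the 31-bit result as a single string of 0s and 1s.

Place data at non-parity positions: p1 p2 1 p4 1 0 0 p8 1 0 1 1 0 0 1 p16 1 1 1 0 0 0 1 1 1 1 1 0 1 1 0
p1 (pos 1,3,5,7,9,11,13,15,17,19,21,23,25,27,29,31): XOR of data positions = 1⊕1⊕0⊕1⊕1⊕0⊕1⊕1⊕1⊕0⊕1⊕1⊕1⊕1⊕0 = 1
p2 (pos 2,3,6,7,10,11,14,15,18,19,22,23,26,27,30,31): XOR of data positions = 1⊕0⊕0⊕0⊕1⊕0⊕1⊕1⊕1⊕0⊕1⊕1⊕1⊕1⊕0 = 1
p4 (pos 4,5,6,7,12,13,14,15,20,21,22,23,28,29,30,31): XOR of data positions = 1⊕0⊕0⊕1⊕0⊕0⊕1⊕0⊕0⊕0⊕1⊕0⊕1⊕1⊕0 = 0
p8 (pos 8,9,10,11,12,13,14,15,24,25,26,27,28,29,30,31): XOR of data positions = 1⊕0⊕1⊕1⊕0⊕0⊕1⊕1⊕1⊕1⊕1⊕0⊕1⊕1⊕0 = 0
p16 (pos 16,17,18,19,20,21,22,23,24,25,26,27,28,29,30,31): XOR of data positions = 1⊕1⊕1⊕0⊕0⊕0⊕1⊕1⊕1⊕1⊕1⊕0⊕1⊕1⊕0 = 0
Codeword: 1110100010110010111000111110110

1110100010110010111000111110110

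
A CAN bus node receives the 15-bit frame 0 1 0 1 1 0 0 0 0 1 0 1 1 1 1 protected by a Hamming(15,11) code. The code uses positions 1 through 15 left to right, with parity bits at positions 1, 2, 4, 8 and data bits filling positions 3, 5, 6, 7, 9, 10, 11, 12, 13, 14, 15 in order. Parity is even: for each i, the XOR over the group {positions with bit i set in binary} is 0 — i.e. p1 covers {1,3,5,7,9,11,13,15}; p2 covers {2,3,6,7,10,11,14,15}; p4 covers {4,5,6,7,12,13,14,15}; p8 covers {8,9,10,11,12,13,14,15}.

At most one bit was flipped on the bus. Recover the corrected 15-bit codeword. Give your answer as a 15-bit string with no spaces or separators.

010110001101111

s1 (pos 1,3,5,7,9,11,13,15): 0⊕0⊕1⊕0⊕0⊕0⊕1⊕1 = 1
s2 (pos 2,3,6,7,10,11,14,15): 1⊕0⊕0⊕0⊕1⊕0⊕1⊕1 = 0
s4 (pos 4,5,6,7,12,13,14,15): 1⊕1⊕0⊕0⊕1⊕1⊕1⊕1 = 0
s8 (pos 8,9,10,11,12,13,14,15): 0⊕0⊕1⊕0⊕1⊕1⊕1⊕1 = 1
Syndrome s8…s1 = 1001 → error at position 9.
Flip position 9: 010110000101111 → 010110001101111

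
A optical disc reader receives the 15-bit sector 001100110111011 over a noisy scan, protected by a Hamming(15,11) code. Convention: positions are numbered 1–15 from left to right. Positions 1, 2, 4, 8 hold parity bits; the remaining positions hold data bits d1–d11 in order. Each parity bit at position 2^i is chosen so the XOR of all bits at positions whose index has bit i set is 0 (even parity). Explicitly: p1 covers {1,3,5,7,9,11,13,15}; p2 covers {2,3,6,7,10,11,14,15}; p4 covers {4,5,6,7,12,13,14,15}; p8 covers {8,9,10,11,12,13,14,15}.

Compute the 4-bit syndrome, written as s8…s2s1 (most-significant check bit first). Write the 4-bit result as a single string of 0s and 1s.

s1 (pos 1,3,5,7,9,11,13,15): 0⊕1⊕0⊕1⊕0⊕1⊕0⊕1 = 0
s2 (pos 2,3,6,7,10,11,14,15): 0⊕1⊕0⊕1⊕1⊕1⊕1⊕1 = 0
s4 (pos 4,5,6,7,12,13,14,15): 1⊕0⊕0⊕1⊕1⊕0⊕1⊕1 = 1
s8 (pos 8,9,10,11,12,13,14,15): 1⊕0⊕1⊕1⊕1⊕0⊕1⊕1 = 0
Syndrome s8…s1 = 0100 → error at position 4.

0100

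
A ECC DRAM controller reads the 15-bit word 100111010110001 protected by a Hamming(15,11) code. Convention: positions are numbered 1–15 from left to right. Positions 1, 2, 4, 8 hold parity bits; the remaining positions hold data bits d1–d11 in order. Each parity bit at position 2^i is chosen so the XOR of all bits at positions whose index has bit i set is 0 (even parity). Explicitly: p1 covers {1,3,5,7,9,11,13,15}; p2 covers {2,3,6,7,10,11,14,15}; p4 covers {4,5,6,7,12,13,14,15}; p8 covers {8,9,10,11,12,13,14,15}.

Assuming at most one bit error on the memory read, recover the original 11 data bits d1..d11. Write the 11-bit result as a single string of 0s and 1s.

01100110001

s1 (pos 1,3,5,7,9,11,13,15): 1⊕0⊕1⊕0⊕0⊕1⊕0⊕1 = 0
s2 (pos 2,3,6,7,10,11,14,15): 0⊕0⊕1⊕0⊕1⊕1⊕0⊕1 = 0
s4 (pos 4,5,6,7,12,13,14,15): 1⊕1⊕1⊕0⊕0⊕0⊕0⊕1 = 0
s8 (pos 8,9,10,11,12,13,14,15): 1⊕0⊕1⊕1⊕0⊕0⊕0⊕1 = 0
Syndrome s8…s1 = 0000 → no error.
Read data bits from positions 3,5,6,7,9,10,11,12,13,14,15: 01100110001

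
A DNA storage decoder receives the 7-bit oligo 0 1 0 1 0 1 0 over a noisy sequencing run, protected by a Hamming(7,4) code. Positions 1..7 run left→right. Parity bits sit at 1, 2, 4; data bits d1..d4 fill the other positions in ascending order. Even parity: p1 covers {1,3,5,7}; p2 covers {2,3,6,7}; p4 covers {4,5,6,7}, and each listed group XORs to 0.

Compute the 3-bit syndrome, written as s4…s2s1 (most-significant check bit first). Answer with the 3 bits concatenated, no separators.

000

s1 (pos 1,3,5,7): 0⊕0⊕0⊕0 = 0
s2 (pos 2,3,6,7): 1⊕0⊕1⊕0 = 0
s4 (pos 4,5,6,7): 1⊕0⊕1⊕0 = 0
Syndrome s4…s1 = 000 → no error.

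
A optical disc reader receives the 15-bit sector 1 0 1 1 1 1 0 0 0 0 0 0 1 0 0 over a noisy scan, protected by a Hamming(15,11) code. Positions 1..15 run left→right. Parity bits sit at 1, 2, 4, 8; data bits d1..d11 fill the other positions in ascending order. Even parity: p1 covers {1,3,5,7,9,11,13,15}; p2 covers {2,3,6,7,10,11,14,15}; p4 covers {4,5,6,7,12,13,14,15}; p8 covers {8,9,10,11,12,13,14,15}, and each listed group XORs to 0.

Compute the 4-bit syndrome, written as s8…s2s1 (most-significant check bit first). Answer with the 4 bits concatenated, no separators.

1000

s1 (pos 1,3,5,7,9,11,13,15): 1⊕1⊕1⊕0⊕0⊕0⊕1⊕0 = 0
s2 (pos 2,3,6,7,10,11,14,15): 0⊕1⊕1⊕0⊕0⊕0⊕0⊕0 = 0
s4 (pos 4,5,6,7,12,13,14,15): 1⊕1⊕1⊕0⊕0⊕1⊕0⊕0 = 0
s8 (pos 8,9,10,11,12,13,14,15): 0⊕0⊕0⊕0⊕0⊕1⊕0⊕0 = 1
Syndrome s8…s1 = 1000 → error at position 8.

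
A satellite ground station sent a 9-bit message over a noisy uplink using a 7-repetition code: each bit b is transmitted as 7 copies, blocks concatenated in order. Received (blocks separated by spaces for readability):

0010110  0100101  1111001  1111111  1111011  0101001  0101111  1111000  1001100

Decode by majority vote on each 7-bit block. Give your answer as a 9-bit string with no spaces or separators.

001110110

Block 1 (0010110): 3 ones → 0
Block 2 (0100101): 3 ones → 0
Block 3 (1111001): 5 ones → 1
Block 4 (1111111): 7 ones → 1
Block 5 (1111011): 6 ones → 1
Block 6 (0101001): 3 ones → 0
Block 7 (0101111): 5 ones → 1
Block 8 (1111000): 4 ones → 1
Block 9 (1001100): 3 ones → 0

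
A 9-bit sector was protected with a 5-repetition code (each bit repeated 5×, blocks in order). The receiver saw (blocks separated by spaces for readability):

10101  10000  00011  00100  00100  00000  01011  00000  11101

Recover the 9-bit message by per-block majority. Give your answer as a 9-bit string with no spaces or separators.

100000101

Block 1 (10101): 3 ones → 1
Block 2 (10000): 1 one → 0
Block 3 (00011): 2 ones → 0
Block 4 (00100): 1 one → 0
Block 5 (00100): 1 one → 0
Block 6 (00000): 0 ones → 0
Block 7 (01011): 3 ones → 1
Block 8 (00000): 0 ones → 0
Block 9 (11101): 4 ones → 1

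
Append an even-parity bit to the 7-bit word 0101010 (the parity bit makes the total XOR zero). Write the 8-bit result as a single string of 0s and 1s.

01010101

XOR of the 7 data bits: 0⊕1⊕0⊕1⊕0⊕1⊕0 = 1
Parity bit = 1 (so all 8 bits XOR to 0).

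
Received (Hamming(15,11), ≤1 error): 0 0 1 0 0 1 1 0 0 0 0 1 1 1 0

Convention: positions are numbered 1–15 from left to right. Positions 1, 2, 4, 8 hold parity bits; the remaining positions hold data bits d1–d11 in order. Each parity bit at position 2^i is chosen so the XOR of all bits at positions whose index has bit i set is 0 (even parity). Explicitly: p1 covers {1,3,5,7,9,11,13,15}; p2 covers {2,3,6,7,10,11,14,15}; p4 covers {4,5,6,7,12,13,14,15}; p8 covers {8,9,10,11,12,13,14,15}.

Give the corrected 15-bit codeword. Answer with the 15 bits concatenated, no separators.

001001100001010

s1 (pos 1,3,5,7,9,11,13,15): 0⊕1⊕0⊕1⊕0⊕0⊕1⊕0 = 1
s2 (pos 2,3,6,7,10,11,14,15): 0⊕1⊕1⊕1⊕0⊕0⊕1⊕0 = 0
s4 (pos 4,5,6,7,12,13,14,15): 0⊕0⊕1⊕1⊕1⊕1⊕1⊕0 = 1
s8 (pos 8,9,10,11,12,13,14,15): 0⊕0⊕0⊕0⊕1⊕1⊕1⊕0 = 1
Syndrome s8…s1 = 1101 → error at position 13.
Flip position 13: 001001100001110 → 001001100001010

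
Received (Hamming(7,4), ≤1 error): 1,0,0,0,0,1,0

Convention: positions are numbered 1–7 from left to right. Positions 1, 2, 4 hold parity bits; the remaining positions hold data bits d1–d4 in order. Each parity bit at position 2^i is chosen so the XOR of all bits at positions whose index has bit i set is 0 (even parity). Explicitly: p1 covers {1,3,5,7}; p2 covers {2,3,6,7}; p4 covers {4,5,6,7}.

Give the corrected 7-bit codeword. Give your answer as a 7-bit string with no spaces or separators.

s1 (pos 1,3,5,7): 1⊕0⊕0⊕0 = 1
s2 (pos 2,3,6,7): 0⊕0⊕1⊕0 = 1
s4 (pos 4,5,6,7): 0⊕0⊕1⊕0 = 1
Syndrome s4…s1 = 111 → error at position 7.
Flip position 7: 1000010 → 1000011

1000011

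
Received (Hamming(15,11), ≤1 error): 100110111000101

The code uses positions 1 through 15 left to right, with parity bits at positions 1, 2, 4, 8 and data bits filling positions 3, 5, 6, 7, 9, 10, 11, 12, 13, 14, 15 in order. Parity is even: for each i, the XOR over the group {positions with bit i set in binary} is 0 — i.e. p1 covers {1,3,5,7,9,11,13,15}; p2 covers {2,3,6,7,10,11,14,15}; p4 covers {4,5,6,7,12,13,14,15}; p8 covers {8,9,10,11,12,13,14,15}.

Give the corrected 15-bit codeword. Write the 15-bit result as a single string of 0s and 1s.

s1 (pos 1,3,5,7,9,11,13,15): 1⊕0⊕1⊕1⊕1⊕0⊕1⊕1 = 0
s2 (pos 2,3,6,7,10,11,14,15): 0⊕0⊕0⊕1⊕0⊕0⊕0⊕1 = 0
s4 (pos 4,5,6,7,12,13,14,15): 1⊕1⊕0⊕1⊕0⊕1⊕0⊕1 = 1
s8 (pos 8,9,10,11,12,13,14,15): 1⊕1⊕0⊕0⊕0⊕1⊕0⊕1 = 0
Syndrome s8…s1 = 0100 → error at position 4.
Flip position 4: 100110111000101 → 100010111000101

100010111000101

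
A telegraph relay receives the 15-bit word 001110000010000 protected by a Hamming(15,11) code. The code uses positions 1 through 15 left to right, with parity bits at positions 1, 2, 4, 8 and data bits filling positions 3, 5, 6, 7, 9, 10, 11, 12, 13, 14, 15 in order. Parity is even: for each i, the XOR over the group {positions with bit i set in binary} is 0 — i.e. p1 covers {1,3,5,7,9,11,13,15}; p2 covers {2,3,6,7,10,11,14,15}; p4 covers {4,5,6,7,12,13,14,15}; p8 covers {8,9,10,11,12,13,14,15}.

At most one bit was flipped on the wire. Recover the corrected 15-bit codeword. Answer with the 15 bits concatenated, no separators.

s1 (pos 1,3,5,7,9,11,13,15): 0⊕1⊕1⊕0⊕0⊕1⊕0⊕0 = 1
s2 (pos 2,3,6,7,10,11,14,15): 0⊕1⊕0⊕0⊕0⊕1⊕0⊕0 = 0
s4 (pos 4,5,6,7,12,13,14,15): 1⊕1⊕0⊕0⊕0⊕0⊕0⊕0 = 0
s8 (pos 8,9,10,11,12,13,14,15): 0⊕0⊕0⊕1⊕0⊕0⊕0⊕0 = 1
Syndrome s8…s1 = 1001 → error at position 9.
Flip position 9: 001110000010000 → 001110001010000

001110001010000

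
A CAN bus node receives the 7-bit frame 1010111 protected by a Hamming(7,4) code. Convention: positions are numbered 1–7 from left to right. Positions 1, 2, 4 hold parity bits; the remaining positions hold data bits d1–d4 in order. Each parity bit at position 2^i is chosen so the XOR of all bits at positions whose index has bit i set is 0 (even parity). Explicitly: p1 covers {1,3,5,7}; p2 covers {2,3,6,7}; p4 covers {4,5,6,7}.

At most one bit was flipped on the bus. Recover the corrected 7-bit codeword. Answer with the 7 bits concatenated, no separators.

1010101

s1 (pos 1,3,5,7): 1⊕1⊕1⊕1 = 0
s2 (pos 2,3,6,7): 0⊕1⊕1⊕1 = 1
s4 (pos 4,5,6,7): 0⊕1⊕1⊕1 = 1
Syndrome s4…s1 = 110 → error at position 6.
Flip position 6: 1010111 → 1010101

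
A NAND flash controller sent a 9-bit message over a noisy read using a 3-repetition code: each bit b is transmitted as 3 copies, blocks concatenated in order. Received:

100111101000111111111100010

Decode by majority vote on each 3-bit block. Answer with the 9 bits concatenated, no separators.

Block 1 (100): 1 one → 0
Block 2 (111): 3 ones → 1
Block 3 (101): 2 ones → 1
Block 4 (000): 0 ones → 0
Block 5 (111): 3 ones → 1
Block 6 (111): 3 ones → 1
Block 7 (111): 3 ones → 1
Block 8 (100): 1 one → 0
Block 9 (010): 1 one → 0

011011100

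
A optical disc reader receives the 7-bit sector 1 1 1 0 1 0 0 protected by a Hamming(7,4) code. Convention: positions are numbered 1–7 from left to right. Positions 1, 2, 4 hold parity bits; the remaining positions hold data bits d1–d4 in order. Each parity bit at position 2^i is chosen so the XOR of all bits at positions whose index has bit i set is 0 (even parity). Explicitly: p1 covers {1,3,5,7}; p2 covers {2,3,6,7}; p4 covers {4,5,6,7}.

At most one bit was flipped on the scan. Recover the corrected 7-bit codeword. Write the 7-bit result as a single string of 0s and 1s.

1110000

s1 (pos 1,3,5,7): 1⊕1⊕1⊕0 = 1
s2 (pos 2,3,6,7): 1⊕1⊕0⊕0 = 0
s4 (pos 4,5,6,7): 0⊕1⊕0⊕0 = 1
Syndrome s4…s1 = 101 → error at position 5.
Flip position 5: 1110100 → 1110000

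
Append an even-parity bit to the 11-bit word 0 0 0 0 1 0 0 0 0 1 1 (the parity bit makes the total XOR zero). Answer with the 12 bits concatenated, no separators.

XOR of the 11 data bits: 0⊕0⊕0⊕0⊕1⊕0⊕0⊕0⊕0⊕1⊕1 = 1
Parity bit = 1 (so all 12 bits XOR to 0).

000010000111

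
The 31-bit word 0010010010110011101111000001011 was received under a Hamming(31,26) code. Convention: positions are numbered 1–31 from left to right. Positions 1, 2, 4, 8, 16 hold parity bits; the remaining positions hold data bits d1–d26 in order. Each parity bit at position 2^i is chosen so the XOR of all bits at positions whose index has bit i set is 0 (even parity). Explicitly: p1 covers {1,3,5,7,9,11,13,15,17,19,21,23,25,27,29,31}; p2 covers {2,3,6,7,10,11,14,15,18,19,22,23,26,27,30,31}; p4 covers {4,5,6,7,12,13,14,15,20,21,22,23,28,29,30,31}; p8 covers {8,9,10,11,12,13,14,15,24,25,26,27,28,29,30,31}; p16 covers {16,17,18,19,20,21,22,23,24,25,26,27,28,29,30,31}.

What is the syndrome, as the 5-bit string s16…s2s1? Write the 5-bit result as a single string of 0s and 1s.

s1 (pos 1,3,5,7,9,11,13,15,17,19,21,23,25,27,29,31): 0⊕1⊕0⊕0⊕1⊕1⊕0⊕1⊕1⊕1⊕1⊕0⊕0⊕0⊕0⊕1 = 0
s2 (pos 2,3,6,7,10,11,14,15,18,19,22,23,26,27,30,31): 0⊕1⊕1⊕0⊕0⊕1⊕0⊕1⊕0⊕1⊕1⊕0⊕0⊕0⊕1⊕1 = 0
s4 (pos 4,5,6,7,12,13,14,15,20,21,22,23,28,29,30,31): 0⊕0⊕1⊕0⊕1⊕0⊕0⊕1⊕1⊕1⊕1⊕0⊕1⊕0⊕1⊕1 = 1
s8 (pos 8,9,10,11,12,13,14,15,24,25,26,27,28,29,30,31): 0⊕1⊕0⊕1⊕1⊕0⊕0⊕1⊕0⊕0⊕0⊕0⊕1⊕0⊕1⊕1 = 1
s16 (pos 16,17,18,19,20,21,22,23,24,25,26,27,28,29,30,31): 1⊕1⊕0⊕1⊕1⊕1⊕1⊕0⊕0⊕0⊕0⊕0⊕1⊕0⊕1⊕1 = 1
Syndrome s16…s1 = 11100 → error at position 28.

11100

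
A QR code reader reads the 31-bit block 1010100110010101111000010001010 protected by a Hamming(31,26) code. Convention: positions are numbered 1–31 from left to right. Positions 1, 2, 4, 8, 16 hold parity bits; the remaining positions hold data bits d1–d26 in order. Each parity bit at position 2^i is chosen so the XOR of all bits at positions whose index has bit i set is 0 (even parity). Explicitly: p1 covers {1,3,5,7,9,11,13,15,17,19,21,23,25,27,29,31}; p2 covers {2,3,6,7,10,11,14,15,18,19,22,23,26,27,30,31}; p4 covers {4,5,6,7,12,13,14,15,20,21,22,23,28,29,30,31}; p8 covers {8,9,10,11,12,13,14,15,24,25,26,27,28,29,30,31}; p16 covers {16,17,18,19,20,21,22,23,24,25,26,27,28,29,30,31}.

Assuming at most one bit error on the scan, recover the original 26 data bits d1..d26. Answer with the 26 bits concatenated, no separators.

s1 (pos 1,3,5,7,9,11,13,15,17,19,21,23,25,27,29,31): 1⊕1⊕1⊕0⊕1⊕0⊕0⊕0⊕1⊕1⊕0⊕0⊕0⊕0⊕0⊕0 = 0
s2 (pos 2,3,6,7,10,11,14,15,18,19,22,23,26,27,30,31): 0⊕1⊕0⊕0⊕0⊕0⊕1⊕0⊕1⊕1⊕0⊕0⊕0⊕0⊕1⊕0 = 1
s4 (pos 4,5,6,7,12,13,14,15,20,21,22,23,28,29,30,31): 0⊕1⊕0⊕0⊕1⊕0⊕1⊕0⊕0⊕0⊕0⊕0⊕1⊕0⊕1⊕0 = 1
s8 (pos 8,9,10,11,12,13,14,15,24,25,26,27,28,29,30,31): 1⊕1⊕0⊕0⊕1⊕0⊕1⊕0⊕1⊕0⊕0⊕0⊕1⊕0⊕1⊕0 = 1
s16 (pos 16,17,18,19,20,21,22,23,24,25,26,27,28,29,30,31): 1⊕1⊕1⊕1⊕0⊕0⊕0⊕0⊕1⊕0⊕0⊕0⊕1⊕0⊕1⊕0 = 1
Syndrome s16…s1 = 11110 → error at position 30.
Flip position 30: 1010100110010101111000010001010 → 1010100110010101111000010001000
Read data bits from positions 3,5,6,7,9,10,11,12,13,14,15,17,18,19,20,21,22,23,24,25,26,27,28,29,30,31: 11001001010111000010001000

11001001010111000010001000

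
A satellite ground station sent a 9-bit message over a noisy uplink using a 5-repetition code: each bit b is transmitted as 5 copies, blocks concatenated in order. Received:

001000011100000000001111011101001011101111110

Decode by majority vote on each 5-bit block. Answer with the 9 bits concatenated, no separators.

Block 1 (00100): 1 one → 0
Block 2 (00111): 3 ones → 1
Block 3 (00000): 0 ones → 0
Block 4 (00000): 0 ones → 0
Block 5 (11110): 4 ones → 1
Block 6 (11101): 4 ones → 1
Block 7 (00101): 2 ones → 0
Block 8 (11011): 4 ones → 1
Block 9 (11110): 4 ones → 1

010011011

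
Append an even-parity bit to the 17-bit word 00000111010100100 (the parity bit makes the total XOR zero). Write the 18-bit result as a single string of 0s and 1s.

XOR of the 17 data bits: 0⊕0⊕0⊕0⊕0⊕1⊕1⊕1⊕0⊕1⊕0⊕1⊕0⊕0⊕1⊕0⊕0 = 0
Parity bit = 0 (so all 18 bits XOR to 0).

000001110101001000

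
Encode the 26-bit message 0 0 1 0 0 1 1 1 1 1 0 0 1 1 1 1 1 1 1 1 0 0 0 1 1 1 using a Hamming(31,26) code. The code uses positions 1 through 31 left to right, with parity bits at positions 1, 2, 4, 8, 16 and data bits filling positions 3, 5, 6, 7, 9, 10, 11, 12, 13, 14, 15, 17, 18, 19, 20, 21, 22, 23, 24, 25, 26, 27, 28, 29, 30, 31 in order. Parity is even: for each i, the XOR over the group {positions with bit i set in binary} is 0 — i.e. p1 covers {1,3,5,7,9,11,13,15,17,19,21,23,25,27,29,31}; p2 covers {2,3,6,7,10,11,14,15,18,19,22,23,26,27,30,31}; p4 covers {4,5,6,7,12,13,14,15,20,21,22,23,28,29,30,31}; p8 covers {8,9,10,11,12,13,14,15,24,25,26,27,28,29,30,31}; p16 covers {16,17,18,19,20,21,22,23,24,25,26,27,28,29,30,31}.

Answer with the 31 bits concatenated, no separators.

0001010001111101011111111000111

Place data at non-parity positions: p1 p2 0 p4 0 1 0 p8 0 1 1 1 1 1 0 p16 0 1 1 1 1 1 1 1 1 0 0 0 1 1 1
p1 (pos 1,3,5,7,9,11,13,15,17,19,21,23,25,27,29,31): XOR of data positions = 0⊕0⊕0⊕0⊕1⊕1⊕0⊕0⊕1⊕1⊕1⊕1⊕0⊕1⊕1 = 0
p2 (pos 2,3,6,7,10,11,14,15,18,19,22,23,26,27,30,31): XOR of data positions = 0⊕1⊕0⊕1⊕1⊕1⊕0⊕1⊕1⊕1⊕1⊕0⊕0⊕1⊕1 = 0
p4 (pos 4,5,6,7,12,13,14,15,20,21,22,23,28,29,30,31): XOR of data positions = 0⊕1⊕0⊕1⊕1⊕1⊕0⊕1⊕1⊕1⊕1⊕0⊕1⊕1⊕1 = 1
p8 (pos 8,9,10,11,12,13,14,15,24,25,26,27,28,29,30,31): XOR of data positions = 0⊕1⊕1⊕1⊕1⊕1⊕0⊕1⊕1⊕0⊕0⊕0⊕1⊕1⊕1 = 0
p16 (pos 16,17,18,19,20,21,22,23,24,25,26,27,28,29,30,31): XOR of data positions = 0⊕1⊕1⊕1⊕1⊕1⊕1⊕1⊕1⊕0⊕0⊕0⊕1⊕1⊕1 = 1
Codeword: 0001010001111101011111111000111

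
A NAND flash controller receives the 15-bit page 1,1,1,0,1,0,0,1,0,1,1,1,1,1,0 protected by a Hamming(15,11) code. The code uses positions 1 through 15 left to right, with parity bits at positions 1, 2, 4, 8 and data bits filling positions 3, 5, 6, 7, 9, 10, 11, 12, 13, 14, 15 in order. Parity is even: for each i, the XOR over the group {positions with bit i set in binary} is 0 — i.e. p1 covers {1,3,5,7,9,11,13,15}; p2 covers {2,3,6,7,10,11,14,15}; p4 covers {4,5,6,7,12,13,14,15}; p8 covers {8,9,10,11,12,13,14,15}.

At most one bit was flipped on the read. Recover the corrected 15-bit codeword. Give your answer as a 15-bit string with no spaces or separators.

110010010111110

s1 (pos 1,3,5,7,9,11,13,15): 1⊕1⊕1⊕0⊕0⊕1⊕1⊕0 = 1
s2 (pos 2,3,6,7,10,11,14,15): 1⊕1⊕0⊕0⊕1⊕1⊕1⊕0 = 1
s4 (pos 4,5,6,7,12,13,14,15): 0⊕1⊕0⊕0⊕1⊕1⊕1⊕0 = 0
s8 (pos 8,9,10,11,12,13,14,15): 1⊕0⊕1⊕1⊕1⊕1⊕1⊕0 = 0
Syndrome s8…s1 = 0011 → error at position 3.
Flip position 3: 111010010111110 → 110010010111110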